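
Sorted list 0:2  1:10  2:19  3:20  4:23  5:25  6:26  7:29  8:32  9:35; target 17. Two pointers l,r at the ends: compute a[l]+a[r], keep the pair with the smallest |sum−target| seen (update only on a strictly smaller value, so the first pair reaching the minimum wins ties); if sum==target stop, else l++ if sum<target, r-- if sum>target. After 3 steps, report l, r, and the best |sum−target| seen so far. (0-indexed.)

[0,9] 2+35=37 d=20 * → r--
[0,8] 2+32=34 d=17 * → r--
[0,7] 2+29=31 d=14 * → r--

l=0, r=6, best |Δ|=14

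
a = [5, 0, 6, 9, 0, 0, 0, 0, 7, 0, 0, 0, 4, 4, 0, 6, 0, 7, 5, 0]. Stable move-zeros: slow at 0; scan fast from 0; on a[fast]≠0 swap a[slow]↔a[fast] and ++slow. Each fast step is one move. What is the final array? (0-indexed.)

slow=0 fast=0: a[fast]=5≠0 swap→a[0]=5, slow++,fast++
slow=1 fast=1: a[fast]=0, fast++
slow=1 fast=2: a[fast]=6≠0 swap→a[1]=6, slow++,fast++
slow=2 fast=3: a[fast]=9≠0 swap→a[2]=9, slow++,fast++
slow=3 fast=4: a[fast]=0, fast++
slow=3 fast=5: a[fast]=0, fast++
slow=3 fast=6: a[fast]=0, fast++
slow=3 fast=7: a[fast]=0, fast++
slow=3 fast=8: a[fast]=7≠0 swap→a[3]=7, slow++,fast++
slow=4 fast=9: a[fast]=0, fast++
slow=4 fast=10: a[fast]=0, fast++
slow=4 fast=11: a[fast]=0, fast++
slow=4 fast=12: a[fast]=4≠0 swap→a[4]=4, slow++,fast++
slow=5 fast=13: a[fast]=4≠0 swap→a[5]=4, slow++,fast++
slow=6 fast=14: a[fast]=0, fast++
slow=6 fast=15: a[fast]=6≠0 swap→a[6]=6, slow++,fast++
slow=7 fast=16: a[fast]=0, fast++
slow=7 fast=17: a[fast]=7≠0 swap→a[7]=7, slow++,fast++
slow=8 fast=18: a[fast]=5≠0 swap→a[8]=5, slow++,fast++
slow=9 fast=19: a[fast]=0, fast++

[5, 6, 9, 7, 4, 4, 6, 7, 5, 0, 0, 0, 0, 0, 0, 0, 0, 0, 0, 0]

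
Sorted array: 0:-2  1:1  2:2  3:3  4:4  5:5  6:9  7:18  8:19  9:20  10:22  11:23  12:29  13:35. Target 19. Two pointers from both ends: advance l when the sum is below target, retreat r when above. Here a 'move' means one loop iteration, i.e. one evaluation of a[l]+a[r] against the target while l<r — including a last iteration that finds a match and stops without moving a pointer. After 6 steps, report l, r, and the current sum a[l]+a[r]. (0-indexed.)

l=0 r=13: -2+35=33 >19, r--
l=0 r=12: -2+29=27 >19, r--
l=0 r=11: -2+23=21 >19, r--
l=0 r=10: -2+22=20 >19, r--
l=0 r=9: -2+20=18 <19, l++
l=1 r=9: 1+20=21 >19, r--

l=1, r=8, sum=20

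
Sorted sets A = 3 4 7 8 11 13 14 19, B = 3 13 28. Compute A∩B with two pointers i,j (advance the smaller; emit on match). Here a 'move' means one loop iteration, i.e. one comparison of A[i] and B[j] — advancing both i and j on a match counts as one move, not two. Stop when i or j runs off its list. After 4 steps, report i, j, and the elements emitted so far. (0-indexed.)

i=0 j=0: 3==3 emit, i++,j++
i=1 j=1: 4<13, i++
i=2 j=1: 7<13, i++
i=3 j=1: 8<13, i++

i=4, j=1, emitted=[3]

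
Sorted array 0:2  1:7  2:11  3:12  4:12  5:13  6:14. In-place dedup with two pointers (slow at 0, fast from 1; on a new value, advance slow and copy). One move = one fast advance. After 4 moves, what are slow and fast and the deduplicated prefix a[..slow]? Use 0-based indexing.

slow=3, fast=5, prefix=[2, 7, 11, 12]

(s=0,f=1) a[fast]=7≠a[slow]=2 write a[1]=7 → slow++,fast++
(s=1,f=2) a[fast]=11≠a[slow]=7 write a[2]=11 → slow++,fast++
(s=2,f=3) a[fast]=12≠a[slow]=11 write a[3]=12 → slow++,fast++
(s=3,f=4) a[fast]=12=a[slow] dup → fast++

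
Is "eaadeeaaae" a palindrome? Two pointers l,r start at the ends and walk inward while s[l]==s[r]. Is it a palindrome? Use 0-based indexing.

l=0 r=9: 'e'=='e', l++,r--
l=1 r=8: 'a'=='a', l++,r--
l=2 r=7: 'a'=='a', l++,r--
l=3 r=6: 'd'!='a', stop

not a palindrome (mismatch at 3,6)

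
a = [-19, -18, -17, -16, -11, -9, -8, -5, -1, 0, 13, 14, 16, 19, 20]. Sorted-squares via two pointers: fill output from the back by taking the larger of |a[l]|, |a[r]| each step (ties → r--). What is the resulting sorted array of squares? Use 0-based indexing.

l=0 r=14: |-19|<=|20| out[14]=400, r--
l=0 r=13: |-19|<=|19| out[13]=361, r--
l=0 r=12: |-19|>|16| out[12]=361, l++
l=1 r=12: |-18|>|16| out[11]=324, l++
l=2 r=12: |-17|>|16| out[10]=289, l++
l=3 r=12: |-16|<=|16| out[9]=256, r--
l=3 r=11: |-16|>|14| out[8]=256, l++
l=4 r=11: |-11|<=|14| out[7]=196, r--
l=4 r=10: |-11|<=|13| out[6]=169, r--
l=4 r=9: |-11|>|0| out[5]=121, l++
l=5 r=9: |-9|>|0| out[4]=81, l++
l=6 r=9: |-8|>|0| out[3]=64, l++
l=7 r=9: |-5|>|0| out[2]=25, l++
l=8 r=9: |-1|>|0| out[1]=1, l++
l=9 r=9: |0|<=|0| out[0]=0, r--

[0, 1, 25, 64, 81, 121, 169, 196, 256, 256, 289, 324, 361, 361, 400]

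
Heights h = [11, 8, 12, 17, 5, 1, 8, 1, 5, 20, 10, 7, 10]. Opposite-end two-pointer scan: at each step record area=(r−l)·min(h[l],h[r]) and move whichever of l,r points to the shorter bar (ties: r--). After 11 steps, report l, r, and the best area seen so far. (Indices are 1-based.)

l=9, r=10, best area=120

[1,13] min(11,10)*12=120 best=120 * → r--
[1,12] min(11,7)*11=77 best=120 → r--
[1,11] min(11,10)*10=100 best=120 → r--
[1,10] min(11,20)*9=99 best=120 → l++
[2,10] min(8,20)*8=64 best=120 → l++
[3,10] min(12,20)*7=84 best=120 → l++
[4,10] min(17,20)*6=102 best=120 → l++
[5,10] min(5,20)*5=25 best=120 → l++
[6,10] min(1,20)*4=4 best=120 → l++
[7,10] min(8,20)*3=24 best=120 → l++
[8,10] min(1,20)*2=2 best=120 → l++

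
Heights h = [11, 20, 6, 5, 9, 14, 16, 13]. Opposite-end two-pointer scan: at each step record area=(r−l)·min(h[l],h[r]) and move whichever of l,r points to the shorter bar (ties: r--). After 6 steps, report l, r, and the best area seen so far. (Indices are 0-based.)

l=1, r=2, best area=80

[0,7] min(11,13)*7=77 best=77 * → l++
[1,7] min(20,13)*6=78 best=78 * → r--
[1,6] min(20,16)*5=80 best=80 * → r--
[1,5] min(20,14)*4=56 best=80 → r--
[1,4] min(20,9)*3=27 best=80 → r--
[1,3] min(20,5)*2=10 best=80 → r--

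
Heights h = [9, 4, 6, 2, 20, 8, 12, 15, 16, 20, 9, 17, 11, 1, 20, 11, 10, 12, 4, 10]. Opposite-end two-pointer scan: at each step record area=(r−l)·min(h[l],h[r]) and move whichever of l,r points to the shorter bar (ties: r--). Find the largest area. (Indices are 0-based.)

[0,19] min(9,10)*19=171 best=171 * → l++
[1,19] min(4,10)*18=72 best=171 → l++
[2,19] min(6,10)*17=102 best=171 → l++
[3,19] min(2,10)*16=32 best=171 → l++
[4,19] min(20,10)*15=150 best=171 → r--
[4,18] min(20,4)*14=56 best=171 → r--
[4,17] min(20,12)*13=156 best=171 → r--
[4,16] min(20,10)*12=120 best=171 → r--
[4,15] min(20,11)*11=121 best=171 → r--
[4,14] min(20,20)*10=200 best=200 * → r--
[4,13] min(20,1)*9=9 best=200 → r--
[4,12] min(20,11)*8=88 best=200 → r--
[4,11] min(20,17)*7=119 best=200 → r--
[4,10] min(20,9)*6=54 best=200 → r--
[4,9] min(20,20)*5=100 best=200 → r--
[4,8] min(20,16)*4=64 best=200 → r--
[4,7] min(20,15)*3=45 best=200 → r--
[4,6] min(20,12)*2=24 best=200 → r--
[4,5] min(20,8)*1=8 best=200 → r--

max area = 200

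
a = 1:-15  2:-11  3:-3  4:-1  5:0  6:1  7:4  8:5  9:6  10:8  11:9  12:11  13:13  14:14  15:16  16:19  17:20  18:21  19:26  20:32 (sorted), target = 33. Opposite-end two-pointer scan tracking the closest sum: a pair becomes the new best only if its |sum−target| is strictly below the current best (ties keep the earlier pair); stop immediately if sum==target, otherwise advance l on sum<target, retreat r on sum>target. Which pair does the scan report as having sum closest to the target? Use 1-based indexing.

pair (1, 32) with sum 33 (|Δ|=0)

[1,20] -15+32=17 d=16 * → l++
[2,20] -11+32=21 d=12 * → l++
[3,20] -3+32=29 d=4 * → l++
[4,20] -1+32=31 d=2 * → l++
[5,20] 0+32=32 d=1 * → l++
[6,20] 1+32=33 d=0 * → stop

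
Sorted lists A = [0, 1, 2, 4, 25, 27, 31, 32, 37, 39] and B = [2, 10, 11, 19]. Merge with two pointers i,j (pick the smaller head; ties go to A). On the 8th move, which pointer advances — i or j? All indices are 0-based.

i=0 j=0: A[i]=0<=B[j]=2 take 0, i++
i=1 j=0: A[i]=1<=B[j]=2 take 1, i++
i=2 j=0: A[i]=2<=B[j]=2 take 2, i++
i=3 j=0: A[i]=4>B[j]=2 take 2, j++
i=3 j=1: A[i]=4<=B[j]=10 take 4, i++
i=4 j=1: A[i]=25>B[j]=10 take 10, j++
i=4 j=2: A[i]=25>B[j]=11 take 11, j++
i=4 j=3: A[i]=25>B[j]=19 take 19, j++

j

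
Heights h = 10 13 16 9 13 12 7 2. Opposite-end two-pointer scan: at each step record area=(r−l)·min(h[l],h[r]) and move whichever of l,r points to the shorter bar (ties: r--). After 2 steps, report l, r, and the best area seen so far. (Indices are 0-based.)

l=0, r=5, best area=42

l=0 r=7: min(10,2)*7=14 best=14 *, r--
l=0 r=6: min(10,7)*6=42 best=42 *, r--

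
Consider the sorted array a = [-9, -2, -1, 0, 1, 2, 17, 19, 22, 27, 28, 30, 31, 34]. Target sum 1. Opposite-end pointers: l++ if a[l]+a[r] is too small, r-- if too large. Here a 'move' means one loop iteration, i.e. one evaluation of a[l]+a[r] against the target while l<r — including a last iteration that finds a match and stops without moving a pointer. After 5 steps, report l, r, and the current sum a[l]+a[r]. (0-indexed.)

l=0, r=8, sum=13

l=0 r=13: -9+34=25 >1, r--
l=0 r=12: -9+31=22 >1, r--
l=0 r=11: -9+30=21 >1, r--
l=0 r=10: -9+28=19 >1, r--
l=0 r=9: -9+27=18 >1, r--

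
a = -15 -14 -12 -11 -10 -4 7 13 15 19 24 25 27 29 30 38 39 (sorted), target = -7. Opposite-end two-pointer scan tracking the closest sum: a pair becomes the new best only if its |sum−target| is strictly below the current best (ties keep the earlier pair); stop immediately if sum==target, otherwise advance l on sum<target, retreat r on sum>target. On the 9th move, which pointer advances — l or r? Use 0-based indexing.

l=0 r=16: -15+39=24 d=31 *, r--
l=0 r=15: -15+38=23 d=30 *, r--
l=0 r=14: -15+30=15 d=22 *, r--
l=0 r=13: -15+29=14 d=21 *, r--
l=0 r=12: -15+27=12 d=19 *, r--
l=0 r=11: -15+25=10 d=17 *, r--
l=0 r=10: -15+24=9 d=16 *, r--
l=0 r=9: -15+19=4 d=11 *, r--
l=0 r=8: -15+15=0 d=7 *, r--

r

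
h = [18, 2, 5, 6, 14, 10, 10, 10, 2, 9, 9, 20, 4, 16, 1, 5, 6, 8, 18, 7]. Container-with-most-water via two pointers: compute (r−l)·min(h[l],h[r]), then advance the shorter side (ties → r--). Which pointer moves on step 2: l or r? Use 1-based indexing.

[1,20] min(18,7)*19=133 best=133 * → r--
[1,19] min(18,18)*18=324 best=324 * → r--

r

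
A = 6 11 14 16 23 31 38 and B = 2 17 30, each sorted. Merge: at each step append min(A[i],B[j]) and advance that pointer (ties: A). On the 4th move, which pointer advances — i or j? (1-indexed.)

[i=1,j=1] A[i]=6>B[j]=2 take 2 → j++
[i=1,j=2] A[i]=6<=B[j]=17 take 6 → i++
[i=2,j=2] A[i]=11<=B[j]=17 take 11 → i++
[i=3,j=2] A[i]=14<=B[j]=17 take 14 → i++

i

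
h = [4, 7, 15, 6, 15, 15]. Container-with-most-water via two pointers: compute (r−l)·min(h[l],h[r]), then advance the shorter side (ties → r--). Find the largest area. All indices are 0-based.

max area = 45

[0,5] min(4,15)*5=20 best=20 * → l++
[1,5] min(7,15)*4=28 best=28 * → l++
[2,5] min(15,15)*3=45 best=45 * → r--
[2,4] min(15,15)*2=30 best=45 → r--
[2,3] min(15,6)*1=6 best=45 → r--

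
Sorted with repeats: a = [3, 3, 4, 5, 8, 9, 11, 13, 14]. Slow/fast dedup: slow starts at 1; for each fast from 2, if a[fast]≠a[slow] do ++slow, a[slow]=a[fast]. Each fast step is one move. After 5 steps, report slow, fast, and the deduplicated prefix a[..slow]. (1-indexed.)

(s=1,f=2) a[fast]=3=a[slow] dup → fast++
(s=1,f=3) a[fast]=4≠a[slow]=3 write a[2]=4 → slow++,fast++
(s=2,f=4) a[fast]=5≠a[slow]=4 write a[3]=5 → slow++,fast++
(s=3,f=5) a[fast]=8≠a[slow]=5 write a[4]=8 → slow++,fast++
(s=4,f=6) a[fast]=9≠a[slow]=8 write a[5]=9 → slow++,fast++

slow=5, fast=7, prefix=[3, 4, 5, 8, 9]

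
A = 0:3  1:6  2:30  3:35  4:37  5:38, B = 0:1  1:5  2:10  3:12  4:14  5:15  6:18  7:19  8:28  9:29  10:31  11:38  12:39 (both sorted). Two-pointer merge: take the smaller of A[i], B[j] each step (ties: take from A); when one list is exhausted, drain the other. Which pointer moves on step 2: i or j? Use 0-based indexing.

i=0 j=0: A[i]=3>B[j]=1 take 1, j++
i=0 j=1: A[i]=3<=B[j]=5 take 3, i++

i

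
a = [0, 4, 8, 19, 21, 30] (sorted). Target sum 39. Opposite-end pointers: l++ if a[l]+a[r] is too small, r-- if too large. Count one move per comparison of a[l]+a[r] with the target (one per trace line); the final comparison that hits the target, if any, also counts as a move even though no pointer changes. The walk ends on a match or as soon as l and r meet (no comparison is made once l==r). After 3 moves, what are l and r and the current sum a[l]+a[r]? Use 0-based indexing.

l=0 r=5: 0+30=30 <39, l++
l=1 r=5: 4+30=34 <39, l++
l=2 r=5: 8+30=38 <39, l++

l=3, r=5, sum=49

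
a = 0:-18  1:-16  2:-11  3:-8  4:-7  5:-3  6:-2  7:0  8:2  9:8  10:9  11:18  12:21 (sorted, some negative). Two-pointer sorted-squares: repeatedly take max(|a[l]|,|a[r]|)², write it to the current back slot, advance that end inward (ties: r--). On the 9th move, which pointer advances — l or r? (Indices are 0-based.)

l

[0,12] |-18|<=|21| out[12]=441 → r--
[0,11] |-18|<=|18| out[11]=324 → r--
[0,10] |-18|>|9| out[10]=324 → l++
[1,10] |-16|>|9| out[9]=256 → l++
[2,10] |-11|>|9| out[8]=121 → l++
[3,10] |-8|<=|9| out[7]=81 → r--
[3,9] |-8|<=|8| out[6]=64 → r--
[3,8] |-8|>|2| out[5]=64 → l++
[4,8] |-7|>|2| out[4]=49 → l++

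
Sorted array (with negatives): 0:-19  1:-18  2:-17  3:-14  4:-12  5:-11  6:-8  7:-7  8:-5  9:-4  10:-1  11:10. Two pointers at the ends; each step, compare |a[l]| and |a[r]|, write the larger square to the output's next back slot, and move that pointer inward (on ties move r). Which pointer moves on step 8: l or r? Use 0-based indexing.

l=0 r=11: |-19|>|10| out[11]=361, l++
l=1 r=11: |-18|>|10| out[10]=324, l++
l=2 r=11: |-17|>|10| out[9]=289, l++
l=3 r=11: |-14|>|10| out[8]=196, l++
l=4 r=11: |-12|>|10| out[7]=144, l++
l=5 r=11: |-11|>|10| out[6]=121, l++
l=6 r=11: |-8|<=|10| out[5]=100, r--
l=6 r=10: |-8|>|-1| out[4]=64, l++

l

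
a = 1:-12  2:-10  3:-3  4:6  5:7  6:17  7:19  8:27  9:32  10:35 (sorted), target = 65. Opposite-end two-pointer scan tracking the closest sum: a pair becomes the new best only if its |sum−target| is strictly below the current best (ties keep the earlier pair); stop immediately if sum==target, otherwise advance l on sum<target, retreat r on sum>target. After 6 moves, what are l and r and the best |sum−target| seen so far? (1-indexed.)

l=1 r=10: -12+35=23 d=42 *, l++
l=2 r=10: -10+35=25 d=40 *, l++
l=3 r=10: -3+35=32 d=33 *, l++
l=4 r=10: 6+35=41 d=24 *, l++
l=5 r=10: 7+35=42 d=23 *, l++
l=6 r=10: 17+35=52 d=13 *, l++

l=7, r=10, best |Δ|=13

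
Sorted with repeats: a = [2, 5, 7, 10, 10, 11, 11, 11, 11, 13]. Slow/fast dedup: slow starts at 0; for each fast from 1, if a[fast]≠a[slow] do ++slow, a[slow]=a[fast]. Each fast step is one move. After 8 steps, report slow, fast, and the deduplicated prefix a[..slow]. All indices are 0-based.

slow=4, fast=9, prefix=[2, 5, 7, 10, 11]

slow=0 fast=1: a[fast]=5≠a[slow]=2 write a[1]=5, slow++,fast++
slow=1 fast=2: a[fast]=7≠a[slow]=5 write a[2]=7, slow++,fast++
slow=2 fast=3: a[fast]=10≠a[slow]=7 write a[3]=10, slow++,fast++
slow=3 fast=4: a[fast]=10=a[slow] dup, fast++
slow=3 fast=5: a[fast]=11≠a[slow]=10 write a[4]=11, slow++,fast++
slow=4 fast=6: a[fast]=11=a[slow] dup, fast++
slow=4 fast=7: a[fast]=11=a[slow] dup, fast++
slow=4 fast=8: a[fast]=11=a[slow] dup, fast++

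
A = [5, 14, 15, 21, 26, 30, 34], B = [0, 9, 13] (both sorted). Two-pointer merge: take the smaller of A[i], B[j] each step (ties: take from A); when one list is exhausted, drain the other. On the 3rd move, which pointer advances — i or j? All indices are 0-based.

[i=0,j=0] A[i]=5>B[j]=0 take 0 → j++
[i=0,j=1] A[i]=5<=B[j]=9 take 5 → i++
[i=1,j=1] A[i]=14>B[j]=9 take 9 → j++

j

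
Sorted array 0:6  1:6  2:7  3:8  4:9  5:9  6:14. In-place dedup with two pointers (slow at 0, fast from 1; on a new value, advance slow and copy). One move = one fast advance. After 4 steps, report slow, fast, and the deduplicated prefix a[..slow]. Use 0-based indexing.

(s=0,f=1) a[fast]=6=a[slow] dup → fast++
(s=0,f=2) a[fast]=7≠a[slow]=6 write a[1]=7 → slow++,fast++
(s=1,f=3) a[fast]=8≠a[slow]=7 write a[2]=8 → slow++,fast++
(s=2,f=4) a[fast]=9≠a[slow]=8 write a[3]=9 → slow++,fast++

slow=3, fast=5, prefix=[6, 7, 8, 9]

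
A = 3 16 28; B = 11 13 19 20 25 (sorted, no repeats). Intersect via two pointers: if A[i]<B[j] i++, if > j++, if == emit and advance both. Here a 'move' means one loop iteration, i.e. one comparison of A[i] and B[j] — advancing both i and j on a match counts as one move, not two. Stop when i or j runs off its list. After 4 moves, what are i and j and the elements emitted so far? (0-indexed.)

i=2, j=2, emitted=[]

[i=0,j=0] 3<11 → i++
[i=1,j=0] 16>11 → j++
[i=1,j=1] 16>13 → j++
[i=1,j=2] 16<19 → i++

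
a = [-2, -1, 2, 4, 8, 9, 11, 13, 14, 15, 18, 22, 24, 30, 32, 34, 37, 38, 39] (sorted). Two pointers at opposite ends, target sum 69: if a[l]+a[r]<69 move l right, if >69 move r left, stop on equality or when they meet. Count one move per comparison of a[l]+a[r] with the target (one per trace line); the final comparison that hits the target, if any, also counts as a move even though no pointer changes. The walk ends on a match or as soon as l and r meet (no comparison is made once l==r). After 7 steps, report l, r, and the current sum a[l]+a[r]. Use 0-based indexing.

l=7, r=18, sum=52

[0,18] -2+39=37 <69 → l++
[1,18] -1+39=38 <69 → l++
[2,18] 2+39=41 <69 → l++
[3,18] 4+39=43 <69 → l++
[4,18] 8+39=47 <69 → l++
[5,18] 9+39=48 <69 → l++
[6,18] 11+39=50 <69 → l++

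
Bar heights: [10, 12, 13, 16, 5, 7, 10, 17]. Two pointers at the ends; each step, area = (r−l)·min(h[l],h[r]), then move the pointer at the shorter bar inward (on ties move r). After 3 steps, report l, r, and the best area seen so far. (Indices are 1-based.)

l=1 r=8: min(10,17)*7=70 best=70 *, l++
l=2 r=8: min(12,17)*6=72 best=72 *, l++
l=3 r=8: min(13,17)*5=65 best=72, l++

l=4, r=8, best area=72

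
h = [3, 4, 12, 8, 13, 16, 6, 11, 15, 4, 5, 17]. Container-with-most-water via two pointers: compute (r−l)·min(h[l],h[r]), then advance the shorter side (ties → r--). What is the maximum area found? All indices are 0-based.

max area = 108

[0,11] min(3,17)*11=33 best=33 * → l++
[1,11] min(4,17)*10=40 best=40 * → l++
[2,11] min(12,17)*9=108 best=108 * → l++
[3,11] min(8,17)*8=64 best=108 → l++
[4,11] min(13,17)*7=91 best=108 → l++
[5,11] min(16,17)*6=96 best=108 → l++
[6,11] min(6,17)*5=30 best=108 → l++
[7,11] min(11,17)*4=44 best=108 → l++
[8,11] min(15,17)*3=45 best=108 → l++
[9,11] min(4,17)*2=8 best=108 → l++
[10,11] min(5,17)*1=5 best=108 → l++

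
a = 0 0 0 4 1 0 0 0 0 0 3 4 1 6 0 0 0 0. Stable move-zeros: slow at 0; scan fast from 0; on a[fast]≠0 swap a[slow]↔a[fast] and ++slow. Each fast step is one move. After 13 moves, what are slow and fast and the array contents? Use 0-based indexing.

slow=5, fast=13, a=[4, 1, 3, 4, 1, 0, 0, 0, 0, 0, 0, 0, 0, 6, 0, 0, 0, 0]

(s=0,f=0) a[fast]=0 → fast++
(s=0,f=1) a[fast]=0 → fast++
(s=0,f=2) a[fast]=0 → fast++
(s=0,f=3) a[fast]=4≠0 swap→a[0]=4 → slow++,fast++
(s=1,f=4) a[fast]=1≠0 swap→a[1]=1 → slow++,fast++
(s=2,f=5) a[fast]=0 → fast++
(s=2,f=6) a[fast]=0 → fast++
(s=2,f=7) a[fast]=0 → fast++
(s=2,f=8) a[fast]=0 → fast++
(s=2,f=9) a[fast]=0 → fast++
(s=2,f=10) a[fast]=3≠0 swap→a[2]=3 → slow++,fast++
(s=3,f=11) a[fast]=4≠0 swap→a[3]=4 → slow++,fast++
(s=4,f=12) a[fast]=1≠0 swap→a[4]=1 → slow++,fast++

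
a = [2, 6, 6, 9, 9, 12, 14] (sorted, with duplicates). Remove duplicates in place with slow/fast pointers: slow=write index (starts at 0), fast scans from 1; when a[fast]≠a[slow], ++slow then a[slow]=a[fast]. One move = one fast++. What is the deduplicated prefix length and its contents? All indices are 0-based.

(s=0,f=1) a[fast]=6≠a[slow]=2 write a[1]=6 → slow++,fast++
(s=1,f=2) a[fast]=6=a[slow] dup → fast++
(s=1,f=3) a[fast]=9≠a[slow]=6 write a[2]=9 → slow++,fast++
(s=2,f=4) a[fast]=9=a[slow] dup → fast++
(s=2,f=5) a[fast]=12≠a[slow]=9 write a[3]=12 → slow++,fast++
(s=3,f=6) a[fast]=14≠a[slow]=12 write a[4]=14 → slow++,fast++

length 5; prefix = [2, 6, 9, 12, 14]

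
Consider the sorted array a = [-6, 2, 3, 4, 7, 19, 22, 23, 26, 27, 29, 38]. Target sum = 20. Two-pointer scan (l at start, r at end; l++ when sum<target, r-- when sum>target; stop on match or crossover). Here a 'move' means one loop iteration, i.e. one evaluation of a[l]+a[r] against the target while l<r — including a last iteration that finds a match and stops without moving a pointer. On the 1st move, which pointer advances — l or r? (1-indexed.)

l=1 r=12: -6+38=32 >20, r--

r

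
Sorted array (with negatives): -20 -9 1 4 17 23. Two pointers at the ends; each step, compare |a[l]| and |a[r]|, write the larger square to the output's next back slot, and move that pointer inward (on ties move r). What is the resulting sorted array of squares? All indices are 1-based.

l=1 r=6: |-20|<=|23| out[6]=529, r--
l=1 r=5: |-20|>|17| out[5]=400, l++
l=2 r=5: |-9|<=|17| out[4]=289, r--
l=2 r=4: |-9|>|4| out[3]=81, l++
l=3 r=4: |1|<=|4| out[2]=16, r--
l=3 r=3: |1|<=|1| out[1]=1, r--

[1, 16, 81, 289, 400, 529]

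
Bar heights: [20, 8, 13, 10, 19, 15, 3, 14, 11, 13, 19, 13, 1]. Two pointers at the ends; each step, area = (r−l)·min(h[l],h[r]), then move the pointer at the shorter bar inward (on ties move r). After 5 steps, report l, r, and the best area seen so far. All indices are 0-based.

l=0, r=7, best area=190

[0,12] min(20,1)*12=12 best=12 * → r--
[0,11] min(20,13)*11=143 best=143 * → r--
[0,10] min(20,19)*10=190 best=190 * → r--
[0,9] min(20,13)*9=117 best=190 → r--
[0,8] min(20,11)*8=88 best=190 → r--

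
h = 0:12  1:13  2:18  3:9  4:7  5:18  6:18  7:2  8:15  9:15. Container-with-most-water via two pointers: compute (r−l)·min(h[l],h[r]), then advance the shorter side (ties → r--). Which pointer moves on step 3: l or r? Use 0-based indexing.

l=0 r=9: min(12,15)*9=108 best=108 *, l++
l=1 r=9: min(13,15)*8=104 best=108, l++
l=2 r=9: min(18,15)*7=105 best=108, r--

r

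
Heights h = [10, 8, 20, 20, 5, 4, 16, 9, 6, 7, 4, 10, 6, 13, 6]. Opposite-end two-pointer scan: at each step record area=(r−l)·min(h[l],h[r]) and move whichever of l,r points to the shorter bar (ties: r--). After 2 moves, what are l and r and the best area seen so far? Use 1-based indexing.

l=2, r=14, best area=130

[1,15] min(10,6)*14=84 best=84 * → r--
[1,14] min(10,13)*13=130 best=130 * → l++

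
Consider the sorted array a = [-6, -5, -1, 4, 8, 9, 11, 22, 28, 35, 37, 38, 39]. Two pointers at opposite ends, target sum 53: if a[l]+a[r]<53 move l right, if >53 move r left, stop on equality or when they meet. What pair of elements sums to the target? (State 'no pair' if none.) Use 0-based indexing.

l=0 r=12: -6+39=33 <53, l++
l=1 r=12: -5+39=34 <53, l++
l=2 r=12: -1+39=38 <53, l++
l=3 r=12: 4+39=43 <53, l++
l=4 r=12: 8+39=47 <53, l++
l=5 r=12: 9+39=48 <53, l++
l=6 r=12: 11+39=50 <53, l++
l=7 r=12: 22+39=61 >53, r--
l=7 r=11: 22+38=60 >53, r--
l=7 r=10: 22+37=59 >53, r--
l=7 r=9: 22+35=57 >53, r--
l=7 r=8: 22+28=50 <53, l++

no pair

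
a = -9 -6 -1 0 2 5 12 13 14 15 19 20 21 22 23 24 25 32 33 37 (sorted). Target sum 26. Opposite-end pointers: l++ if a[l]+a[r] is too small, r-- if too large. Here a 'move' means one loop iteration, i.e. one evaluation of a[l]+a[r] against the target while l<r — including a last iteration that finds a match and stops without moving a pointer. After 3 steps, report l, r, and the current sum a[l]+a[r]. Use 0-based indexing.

l=0 r=19: -9+37=28 >26, r--
l=0 r=18: -9+33=24 <26, l++
l=1 r=18: -6+33=27 >26, r--

l=1, r=17, sum=26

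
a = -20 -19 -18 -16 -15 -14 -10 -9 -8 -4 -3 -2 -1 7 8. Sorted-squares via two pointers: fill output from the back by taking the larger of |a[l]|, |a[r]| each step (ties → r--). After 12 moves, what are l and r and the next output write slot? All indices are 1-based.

l=11, r=13, next write slot=3

l=1 r=15: |-20|>|8| out[15]=400, l++
l=2 r=15: |-19|>|8| out[14]=361, l++
l=3 r=15: |-18|>|8| out[13]=324, l++
l=4 r=15: |-16|>|8| out[12]=256, l++
l=5 r=15: |-15|>|8| out[11]=225, l++
l=6 r=15: |-14|>|8| out[10]=196, l++
l=7 r=15: |-10|>|8| out[9]=100, l++
l=8 r=15: |-9|>|8| out[8]=81, l++
l=9 r=15: |-8|<=|8| out[7]=64, r--
l=9 r=14: |-8|>|7| out[6]=64, l++
l=10 r=14: |-4|<=|7| out[5]=49, r--
l=10 r=13: |-4|>|-1| out[4]=16, l++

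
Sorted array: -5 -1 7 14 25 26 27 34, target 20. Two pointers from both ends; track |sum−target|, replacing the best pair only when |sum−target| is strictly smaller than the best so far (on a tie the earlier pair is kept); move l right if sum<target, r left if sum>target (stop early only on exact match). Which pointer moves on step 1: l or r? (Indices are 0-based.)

r

[0,7] -5+34=29 d=9 * → r--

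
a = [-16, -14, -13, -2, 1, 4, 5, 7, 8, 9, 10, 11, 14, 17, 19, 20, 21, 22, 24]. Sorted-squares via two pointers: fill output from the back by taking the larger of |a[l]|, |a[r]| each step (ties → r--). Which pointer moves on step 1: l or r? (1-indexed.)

[1,19] |-16|<=|24| out[19]=576 → r--

r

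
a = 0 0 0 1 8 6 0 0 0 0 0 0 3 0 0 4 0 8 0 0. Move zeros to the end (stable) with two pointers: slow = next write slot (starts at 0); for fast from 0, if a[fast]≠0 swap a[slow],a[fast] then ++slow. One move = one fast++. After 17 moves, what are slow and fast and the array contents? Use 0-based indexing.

(s=0,f=0) a[fast]=0 → fast++
(s=0,f=1) a[fast]=0 → fast++
(s=0,f=2) a[fast]=0 → fast++
(s=0,f=3) a[fast]=1≠0 swap→a[0]=1 → slow++,fast++
(s=1,f=4) a[fast]=8≠0 swap→a[1]=8 → slow++,fast++
(s=2,f=5) a[fast]=6≠0 swap→a[2]=6 → slow++,fast++
(s=3,f=6) a[fast]=0 → fast++
(s=3,f=7) a[fast]=0 → fast++
(s=3,f=8) a[fast]=0 → fast++
(s=3,f=9) a[fast]=0 → fast++
(s=3,f=10) a[fast]=0 → fast++
(s=3,f=11) a[fast]=0 → fast++
(s=3,f=12) a[fast]=3≠0 swap→a[3]=3 → slow++,fast++
(s=4,f=13) a[fast]=0 → fast++
(s=4,f=14) a[fast]=0 → fast++
(s=4,f=15) a[fast]=4≠0 swap→a[4]=4 → slow++,fast++
(s=5,f=16) a[fast]=0 → fast++

slow=5, fast=17, a=[1, 8, 6, 3, 4, 0, 0, 0, 0, 0, 0, 0, 0, 0, 0, 0, 0, 8, 0, 0]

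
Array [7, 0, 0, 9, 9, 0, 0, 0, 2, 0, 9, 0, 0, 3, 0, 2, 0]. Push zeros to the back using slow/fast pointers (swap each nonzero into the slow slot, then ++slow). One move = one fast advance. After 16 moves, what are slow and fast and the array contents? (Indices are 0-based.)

slow=0 fast=0: a[fast]=7≠0 swap→a[0]=7, slow++,fast++
slow=1 fast=1: a[fast]=0, fast++
slow=1 fast=2: a[fast]=0, fast++
slow=1 fast=3: a[fast]=9≠0 swap→a[1]=9, slow++,fast++
slow=2 fast=4: a[fast]=9≠0 swap→a[2]=9, slow++,fast++
slow=3 fast=5: a[fast]=0, fast++
slow=3 fast=6: a[fast]=0, fast++
slow=3 fast=7: a[fast]=0, fast++
slow=3 fast=8: a[fast]=2≠0 swap→a[3]=2, slow++,fast++
slow=4 fast=9: a[fast]=0, fast++
slow=4 fast=10: a[fast]=9≠0 swap→a[4]=9, slow++,fast++
slow=5 fast=11: a[fast]=0, fast++
slow=5 fast=12: a[fast]=0, fast++
slow=5 fast=13: a[fast]=3≠0 swap→a[5]=3, slow++,fast++
slow=6 fast=14: a[fast]=0, fast++
slow=6 fast=15: a[fast]=2≠0 swap→a[6]=2, slow++,fast++

slow=7, fast=16, a=[7, 9, 9, 2, 9, 3, 2, 0, 0, 0, 0, 0, 0, 0, 0, 0, 0]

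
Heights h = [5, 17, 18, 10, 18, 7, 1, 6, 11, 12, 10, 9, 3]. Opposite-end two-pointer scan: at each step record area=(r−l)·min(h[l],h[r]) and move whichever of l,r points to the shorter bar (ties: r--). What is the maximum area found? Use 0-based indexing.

l=0 r=12: min(5,3)*12=36 best=36 *, r--
l=0 r=11: min(5,9)*11=55 best=55 *, l++
l=1 r=11: min(17,9)*10=90 best=90 *, r--
l=1 r=10: min(17,10)*9=90 best=90, r--
l=1 r=9: min(17,12)*8=96 best=96 *, r--
l=1 r=8: min(17,11)*7=77 best=96, r--
l=1 r=7: min(17,6)*6=36 best=96, r--
l=1 r=6: min(17,1)*5=5 best=96, r--
l=1 r=5: min(17,7)*4=28 best=96, r--
l=1 r=4: min(17,18)*3=51 best=96, l++
l=2 r=4: min(18,18)*2=36 best=96, r--
l=2 r=3: min(18,10)*1=10 best=96, r--

max area = 96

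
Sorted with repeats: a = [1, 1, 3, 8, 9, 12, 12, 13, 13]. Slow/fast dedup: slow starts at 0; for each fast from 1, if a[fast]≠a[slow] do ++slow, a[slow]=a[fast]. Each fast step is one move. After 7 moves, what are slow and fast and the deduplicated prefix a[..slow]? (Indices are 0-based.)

slow=5, fast=8, prefix=[1, 3, 8, 9, 12, 13]

(s=0,f=1) a[fast]=1=a[slow] dup → fast++
(s=0,f=2) a[fast]=3≠a[slow]=1 write a[1]=3 → slow++,fast++
(s=1,f=3) a[fast]=8≠a[slow]=3 write a[2]=8 → slow++,fast++
(s=2,f=4) a[fast]=9≠a[slow]=8 write a[3]=9 → slow++,fast++
(s=3,f=5) a[fast]=12≠a[slow]=9 write a[4]=12 → slow++,fast++
(s=4,f=6) a[fast]=12=a[slow] dup → fast++
(s=4,f=7) a[fast]=13≠a[slow]=12 write a[5]=13 → slow++,fast++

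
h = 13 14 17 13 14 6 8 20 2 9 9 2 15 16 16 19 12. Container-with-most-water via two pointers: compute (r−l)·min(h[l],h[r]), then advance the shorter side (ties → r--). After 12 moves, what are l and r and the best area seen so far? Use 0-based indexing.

[0,16] min(13,12)*16=192 best=192 * → r--
[0,15] min(13,19)*15=195 best=195 * → l++
[1,15] min(14,19)*14=196 best=196 * → l++
[2,15] min(17,19)*13=221 best=221 * → l++
[3,15] min(13,19)*12=156 best=221 → l++
[4,15] min(14,19)*11=154 best=221 → l++
[5,15] min(6,19)*10=60 best=221 → l++
[6,15] min(8,19)*9=72 best=221 → l++
[7,15] min(20,19)*8=152 best=221 → r--
[7,14] min(20,16)*7=112 best=221 → r--
[7,13] min(20,16)*6=96 best=221 → r--
[7,12] min(20,15)*5=75 best=221 → r--

l=7, r=11, best area=221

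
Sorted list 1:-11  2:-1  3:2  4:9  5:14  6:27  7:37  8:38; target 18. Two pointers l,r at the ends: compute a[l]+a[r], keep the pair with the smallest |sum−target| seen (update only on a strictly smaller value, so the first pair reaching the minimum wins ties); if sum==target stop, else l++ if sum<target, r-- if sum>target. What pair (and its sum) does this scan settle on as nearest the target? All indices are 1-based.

pair (-11, 27) with sum 16 (|Δ|=2)

[1,8] -11+38=27 d=9 * → r--
[1,7] -11+37=26 d=8 * → r--
[1,6] -11+27=16 d=2 * → l++
[2,6] -1+27=26 d=8 → r--
[2,5] -1+14=13 d=5 → l++
[3,5] 2+14=16 d=2 → l++
[4,5] 9+14=23 d=5 → r--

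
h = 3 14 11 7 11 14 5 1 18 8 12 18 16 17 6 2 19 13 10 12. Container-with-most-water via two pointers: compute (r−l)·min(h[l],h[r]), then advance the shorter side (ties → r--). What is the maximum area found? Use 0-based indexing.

l=0 r=19: min(3,12)*19=57 best=57 *, l++
l=1 r=19: min(14,12)*18=216 best=216 *, r--
l=1 r=18: min(14,10)*17=170 best=216, r--
l=1 r=17: min(14,13)*16=208 best=216, r--
l=1 r=16: min(14,19)*15=210 best=216, l++
l=2 r=16: min(11,19)*14=154 best=216, l++
l=3 r=16: min(7,19)*13=91 best=216, l++
l=4 r=16: min(11,19)*12=132 best=216, l++
l=5 r=16: min(14,19)*11=154 best=216, l++
l=6 r=16: min(5,19)*10=50 best=216, l++
l=7 r=16: min(1,19)*9=9 best=216, l++
l=8 r=16: min(18,19)*8=144 best=216, l++
l=9 r=16: min(8,19)*7=56 best=216, l++
l=10 r=16: min(12,19)*6=72 best=216, l++
l=11 r=16: min(18,19)*5=90 best=216, l++
l=12 r=16: min(16,19)*4=64 best=216, l++
l=13 r=16: min(17,19)*3=51 best=216, l++
l=14 r=16: min(6,19)*2=12 best=216, l++
l=15 r=16: min(2,19)*1=2 best=216, l++

max area = 216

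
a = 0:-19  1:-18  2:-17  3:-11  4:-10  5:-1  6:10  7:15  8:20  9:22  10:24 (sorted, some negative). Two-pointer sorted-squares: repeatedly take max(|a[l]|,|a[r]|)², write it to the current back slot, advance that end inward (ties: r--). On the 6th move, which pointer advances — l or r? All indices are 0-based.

l

l=0 r=10: |-19|<=|24| out[10]=576, r--
l=0 r=9: |-19|<=|22| out[9]=484, r--
l=0 r=8: |-19|<=|20| out[8]=400, r--
l=0 r=7: |-19|>|15| out[7]=361, l++
l=1 r=7: |-18|>|15| out[6]=324, l++
l=2 r=7: |-17|>|15| out[5]=289, l++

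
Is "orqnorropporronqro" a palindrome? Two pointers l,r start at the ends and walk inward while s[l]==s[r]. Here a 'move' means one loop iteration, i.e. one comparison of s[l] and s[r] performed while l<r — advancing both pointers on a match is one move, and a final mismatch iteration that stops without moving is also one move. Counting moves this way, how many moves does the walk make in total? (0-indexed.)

9 moves

[0,17] 'o'=='o' → l++,r--
[1,16] 'r'=='r' → l++,r--
[2,15] 'q'=='q' → l++,r--
[3,14] 'n'=='n' → l++,r--
[4,13] 'o'=='o' → l++,r--
[5,12] 'r'=='r' → l++,r--
[6,11] 'r'=='r' → l++,r--
[7,10] 'o'=='o' → l++,r--
[8,9] 'p'=='p' → l++,r--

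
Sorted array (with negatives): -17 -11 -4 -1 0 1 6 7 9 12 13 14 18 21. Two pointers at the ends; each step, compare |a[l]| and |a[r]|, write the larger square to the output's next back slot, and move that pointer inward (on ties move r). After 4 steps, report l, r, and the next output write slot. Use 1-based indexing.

l=1 r=14: |-17|<=|21| out[14]=441, r--
l=1 r=13: |-17|<=|18| out[13]=324, r--
l=1 r=12: |-17|>|14| out[12]=289, l++
l=2 r=12: |-11|<=|14| out[11]=196, r--

l=2, r=11, next write slot=10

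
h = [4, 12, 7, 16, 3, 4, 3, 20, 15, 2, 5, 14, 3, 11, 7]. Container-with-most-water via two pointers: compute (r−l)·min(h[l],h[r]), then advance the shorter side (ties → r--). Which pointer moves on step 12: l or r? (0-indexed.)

l=0 r=14: min(4,7)*14=56 best=56 *, l++
l=1 r=14: min(12,7)*13=91 best=91 *, r--
l=1 r=13: min(12,11)*12=132 best=132 *, r--
l=1 r=12: min(12,3)*11=33 best=132, r--
l=1 r=11: min(12,14)*10=120 best=132, l++
l=2 r=11: min(7,14)*9=63 best=132, l++
l=3 r=11: min(16,14)*8=112 best=132, r--
l=3 r=10: min(16,5)*7=35 best=132, r--
l=3 r=9: min(16,2)*6=12 best=132, r--
l=3 r=8: min(16,15)*5=75 best=132, r--
l=3 r=7: min(16,20)*4=64 best=132, l++
l=4 r=7: min(3,20)*3=9 best=132, l++

l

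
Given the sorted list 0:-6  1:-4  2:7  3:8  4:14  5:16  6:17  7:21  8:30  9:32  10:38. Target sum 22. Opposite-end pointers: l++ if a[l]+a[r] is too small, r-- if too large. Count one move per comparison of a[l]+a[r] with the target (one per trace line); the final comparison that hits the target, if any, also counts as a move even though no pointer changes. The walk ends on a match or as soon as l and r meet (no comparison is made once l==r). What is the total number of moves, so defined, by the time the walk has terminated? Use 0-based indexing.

10 moves

[0,10] -6+38=32 >22 → r--
[0,9] -6+32=26 >22 → r--
[0,8] -6+30=24 >22 → r--
[0,7] -6+21=15 <22 → l++
[1,7] -4+21=17 <22 → l++
[2,7] 7+21=28 >22 → r--
[2,6] 7+17=24 >22 → r--
[2,5] 7+16=23 >22 → r--
[2,4] 7+14=21 <22 → l++
[3,4] 8+14=22 → found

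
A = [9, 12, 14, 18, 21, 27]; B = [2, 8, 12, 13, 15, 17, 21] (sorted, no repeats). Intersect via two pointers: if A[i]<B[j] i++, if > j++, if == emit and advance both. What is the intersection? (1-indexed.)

intersection = [12, 21]

i=1 j=1: 9>2, j++
i=1 j=2: 9>8, j++
i=1 j=3: 9<12, i++
i=2 j=3: 12==12 emit, i++,j++
i=3 j=4: 14>13, j++
i=3 j=5: 14<15, i++
i=4 j=5: 18>15, j++
i=4 j=6: 18>17, j++
i=4 j=7: 18<21, i++
i=5 j=7: 21==21 emit, i++,j++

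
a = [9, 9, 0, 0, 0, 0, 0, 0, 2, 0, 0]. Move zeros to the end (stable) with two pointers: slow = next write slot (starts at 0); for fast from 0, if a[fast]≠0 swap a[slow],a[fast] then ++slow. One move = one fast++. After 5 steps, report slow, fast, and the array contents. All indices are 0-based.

slow=2, fast=5, a=[9, 9, 0, 0, 0, 0, 0, 0, 2, 0, 0]

slow=0 fast=0: a[fast]=9≠0 swap→a[0]=9, slow++,fast++
slow=1 fast=1: a[fast]=9≠0 swap→a[1]=9, slow++,fast++
slow=2 fast=2: a[fast]=0, fast++
slow=2 fast=3: a[fast]=0, fast++
slow=2 fast=4: a[fast]=0, fast++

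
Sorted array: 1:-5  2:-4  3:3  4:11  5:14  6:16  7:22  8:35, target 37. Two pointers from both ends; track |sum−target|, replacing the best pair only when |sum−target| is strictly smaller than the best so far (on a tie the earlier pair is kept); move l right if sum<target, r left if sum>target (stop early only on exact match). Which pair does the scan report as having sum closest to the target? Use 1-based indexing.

pair (3, 35) with sum 38 (|Δ|=1)

l=1 r=8: -5+35=30 d=7 *, l++
l=2 r=8: -4+35=31 d=6 *, l++
l=3 r=8: 3+35=38 d=1 *, r--
l=3 r=7: 3+22=25 d=12, l++
l=4 r=7: 11+22=33 d=4, l++
l=5 r=7: 14+22=36 d=1, l++
l=6 r=7: 16+22=38 d=1, r--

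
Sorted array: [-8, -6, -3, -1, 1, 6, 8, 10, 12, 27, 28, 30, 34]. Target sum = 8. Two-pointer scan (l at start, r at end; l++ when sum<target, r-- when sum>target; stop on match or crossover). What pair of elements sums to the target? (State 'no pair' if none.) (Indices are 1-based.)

no pair

[1,13] -8+34=26 >8 → r--
[1,12] -8+30=22 >8 → r--
[1,11] -8+28=20 >8 → r--
[1,10] -8+27=19 >8 → r--
[1,9] -8+12=4 <8 → l++
[2,9] -6+12=6 <8 → l++
[3,9] -3+12=9 >8 → r--
[3,8] -3+10=7 <8 → l++
[4,8] -1+10=9 >8 → r--
[4,7] -1+8=7 <8 → l++
[5,7] 1+8=9 >8 → r--
[5,6] 1+6=7 <8 → l++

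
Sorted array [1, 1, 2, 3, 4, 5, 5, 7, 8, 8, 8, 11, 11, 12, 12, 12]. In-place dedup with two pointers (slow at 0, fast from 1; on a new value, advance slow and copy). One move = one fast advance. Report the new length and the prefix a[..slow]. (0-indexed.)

length 9; prefix = [1, 2, 3, 4, 5, 7, 8, 11, 12]

slow=0 fast=1: a[fast]=1=a[slow] dup, fast++
slow=0 fast=2: a[fast]=2≠a[slow]=1 write a[1]=2, slow++,fast++
slow=1 fast=3: a[fast]=3≠a[slow]=2 write a[2]=3, slow++,fast++
slow=2 fast=4: a[fast]=4≠a[slow]=3 write a[3]=4, slow++,fast++
slow=3 fast=5: a[fast]=5≠a[slow]=4 write a[4]=5, slow++,fast++
slow=4 fast=6: a[fast]=5=a[slow] dup, fast++
slow=4 fast=7: a[fast]=7≠a[slow]=5 write a[5]=7, slow++,fast++
slow=5 fast=8: a[fast]=8≠a[slow]=7 write a[6]=8, slow++,fast++
slow=6 fast=9: a[fast]=8=a[slow] dup, fast++
slow=6 fast=10: a[fast]=8=a[slow] dup, fast++
slow=6 fast=11: a[fast]=11≠a[slow]=8 write a[7]=11, slow++,fast++
slow=7 fast=12: a[fast]=11=a[slow] dup, fast++
slow=7 fast=13: a[fast]=12≠a[slow]=11 write a[8]=12, slow++,fast++
slow=8 fast=14: a[fast]=12=a[slow] dup, fast++
slow=8 fast=15: a[fast]=12=a[slow] dup, fast++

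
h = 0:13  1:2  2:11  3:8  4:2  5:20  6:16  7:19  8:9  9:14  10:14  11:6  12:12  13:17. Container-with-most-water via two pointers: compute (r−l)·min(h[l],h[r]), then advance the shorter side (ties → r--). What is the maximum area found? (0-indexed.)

l=0 r=13: min(13,17)*13=169 best=169 *, l++
l=1 r=13: min(2,17)*12=24 best=169, l++
l=2 r=13: min(11,17)*11=121 best=169, l++
l=3 r=13: min(8,17)*10=80 best=169, l++
l=4 r=13: min(2,17)*9=18 best=169, l++
l=5 r=13: min(20,17)*8=136 best=169, r--
l=5 r=12: min(20,12)*7=84 best=169, r--
l=5 r=11: min(20,6)*6=36 best=169, r--
l=5 r=10: min(20,14)*5=70 best=169, r--
l=5 r=9: min(20,14)*4=56 best=169, r--
l=5 r=8: min(20,9)*3=27 best=169, r--
l=5 r=7: min(20,19)*2=38 best=169, r--
l=5 r=6: min(20,16)*1=16 best=169, r--

max area = 169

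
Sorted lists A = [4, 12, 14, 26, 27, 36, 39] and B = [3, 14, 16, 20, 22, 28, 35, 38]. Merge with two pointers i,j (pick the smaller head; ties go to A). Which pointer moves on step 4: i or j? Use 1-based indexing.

i

[i=1,j=1] A[i]=4>B[j]=3 take 3 → j++
[i=1,j=2] A[i]=4<=B[j]=14 take 4 → i++
[i=2,j=2] A[i]=12<=B[j]=14 take 12 → i++
[i=3,j=2] A[i]=14<=B[j]=14 take 14 → i++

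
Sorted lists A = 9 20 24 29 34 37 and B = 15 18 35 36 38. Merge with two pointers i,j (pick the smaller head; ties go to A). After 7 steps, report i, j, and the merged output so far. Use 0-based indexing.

i=0 j=0: A[i]=9<=B[j]=15 take 9, i++
i=1 j=0: A[i]=20>B[j]=15 take 15, j++
i=1 j=1: A[i]=20>B[j]=18 take 18, j++
i=1 j=2: A[i]=20<=B[j]=35 take 20, i++
i=2 j=2: A[i]=24<=B[j]=35 take 24, i++
i=3 j=2: A[i]=29<=B[j]=35 take 29, i++
i=4 j=2: A[i]=34<=B[j]=35 take 34, i++

i=5, j=2, merged so far=[9, 15, 18, 20, 24, 29, 34]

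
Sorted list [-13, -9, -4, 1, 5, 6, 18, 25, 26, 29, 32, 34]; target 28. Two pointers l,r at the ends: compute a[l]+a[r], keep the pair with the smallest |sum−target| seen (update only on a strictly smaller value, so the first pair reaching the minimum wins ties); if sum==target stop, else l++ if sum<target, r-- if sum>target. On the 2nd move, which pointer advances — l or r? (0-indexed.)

l

l=0 r=11: -13+34=21 d=7 *, l++
l=1 r=11: -9+34=25 d=3 *, l++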